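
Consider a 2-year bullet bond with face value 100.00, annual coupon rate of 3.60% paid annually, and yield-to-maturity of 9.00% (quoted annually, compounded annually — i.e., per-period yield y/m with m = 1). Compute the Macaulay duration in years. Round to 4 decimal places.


Answer: Macaulay duration = 1.9635 years

Derivation:
Coupon per period c = face * coupon_rate / m = 3.600000
Periods per year m = 1; per-period yield y/m = 0.090000
Number of cashflows N = 2
Cashflows (t years, CF_t, discount factor 1/(1+y/m)^(m*t), PV):
  t = 1.0000: CF_t = 3.600000, DF = 0.917431, PV = 3.302752
  t = 2.0000: CF_t = 103.600000, DF = 0.841680, PV = 87.198047
Price P = sum_t PV_t = 90.500800
Macaulay numerator sum_t t * PV_t:
  t * PV_t at t = 1.0000: 3.302752
  t * PV_t at t = 2.0000: 174.396095
Macaulay duration D = (sum_t t * PV_t) / P = 177.698847 / 90.500800 = 1.963506


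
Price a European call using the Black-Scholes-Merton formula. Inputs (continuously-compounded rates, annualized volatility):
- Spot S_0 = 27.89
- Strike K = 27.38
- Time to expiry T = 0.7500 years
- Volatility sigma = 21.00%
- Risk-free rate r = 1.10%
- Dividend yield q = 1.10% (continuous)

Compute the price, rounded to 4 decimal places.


d1 = (ln(S/K) + (r - q + 0.5*sigma^2) * T) / (sigma * sqrt(T)) = 0.19241095
d2 = d1 - sigma * sqrt(T) = 0.01054561
exp(-rT) = 0.99178394; exp(-qT) = 0.99178394
C = S_0 * exp(-qT) * N(d1) - K * exp(-rT) * N(d2)
N(d1) = 0.57628984; N(d2) = 0.50420701
C = 27.8900 * 0.99178394 * 0.57628984 - 27.3800 * 0.99178394 * 0.50420701 = 2.2489

Answer: Price = 2.2489


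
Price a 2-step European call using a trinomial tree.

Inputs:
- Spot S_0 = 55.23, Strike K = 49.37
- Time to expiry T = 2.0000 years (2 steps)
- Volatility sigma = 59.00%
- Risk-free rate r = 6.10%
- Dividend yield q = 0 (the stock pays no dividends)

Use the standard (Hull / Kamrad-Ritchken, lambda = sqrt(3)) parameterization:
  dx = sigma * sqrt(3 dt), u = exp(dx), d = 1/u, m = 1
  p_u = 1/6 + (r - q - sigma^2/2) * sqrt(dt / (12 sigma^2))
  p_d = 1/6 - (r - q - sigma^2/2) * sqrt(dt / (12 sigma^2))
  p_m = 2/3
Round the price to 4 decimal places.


dt = T/N = 1.000000; dx = sigma*sqrt(3*dt) = 1.021910
u = exp(dx) = 2.778497; d = 1/u = 0.359907
p_u = 0.111354, p_m = 0.666667, p_d = 0.221980
Discount per step: exp(-r*dt) = 0.940823
Stock lattice S(k, j) with j the centered position index:
  k=0: S(0,+0) = 55.2300
  k=1: S(1,-1) = 19.8777; S(1,+0) = 55.2300; S(1,+1) = 153.4564
  k=2: S(2,-2) = 7.1541; S(2,-1) = 19.8777; S(2,+0) = 55.2300; S(2,+1) = 153.4564; S(2,+2) = 426.3780
Terminal payoffs V(N, j) = max(S_T - K, 0):
  V(2,-2) = 0.000000; V(2,-1) = 0.000000; V(2,+0) = 5.860000; V(2,+1) = 104.086365; V(2,+2) = 377.007983
Backward induction: V(k, j) = exp(-r*dt) * [p_u * V(k+1, j+1) + p_m * V(k+1, j) + p_d * V(k+1, j-1)]
  V(1,-1) = exp(-r*dt) * [p_u*5.860000 + p_m*0.000000 + p_d*0.000000] = 0.613917
  V(1,+0) = exp(-r*dt) * [p_u*104.086365 + p_m*5.860000 + p_d*0.000000] = 14.579990
  V(1,+1) = exp(-r*dt) * [p_u*377.007983 + p_m*104.086365 + p_d*5.860000] = 106.005281
  V(0,+0) = exp(-r*dt) * [p_u*106.005281 + p_m*14.579990 + p_d*0.613917] = 20.378549

Answer: Price = V(0,0) = 20.3785


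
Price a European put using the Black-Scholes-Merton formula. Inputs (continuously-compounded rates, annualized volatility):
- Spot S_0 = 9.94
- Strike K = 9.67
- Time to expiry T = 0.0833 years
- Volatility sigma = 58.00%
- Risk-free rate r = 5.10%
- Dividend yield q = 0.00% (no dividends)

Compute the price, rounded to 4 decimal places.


d1 = (ln(S/K) + (r - q + 0.5*sigma^2) * T) / (sigma * sqrt(T)) = 0.27358778
d2 = d1 - sigma * sqrt(T) = 0.10618969
exp(-rT) = 0.99576071; exp(-qT) = 1.00000000
P = K * exp(-rT) * N(-d2) - S_0 * exp(-qT) * N(-d1)
N(-d1) = 0.39220071; N(-d2) = 0.45771593
P = 9.6700 * 0.99576071 * 0.45771593 - 9.9400 * 1.00000000 * 0.39220071 = 0.5089

Answer: Price = 0.5089


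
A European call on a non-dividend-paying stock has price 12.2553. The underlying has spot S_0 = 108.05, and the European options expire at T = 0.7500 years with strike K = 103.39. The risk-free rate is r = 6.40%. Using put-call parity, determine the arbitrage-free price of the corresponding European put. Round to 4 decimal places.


Put-call parity: C - P = S_0 * exp(-qT) - K * exp(-rT).
S_0 * exp(-qT) = 108.0500 * 1.00000000 = 108.05000000
K * exp(-rT) = 103.3900 * 0.95313379 = 98.54450225
P = C - S*exp(-qT) + K*exp(-rT)
P = 12.2553 - 108.05000000 + 98.54450225 = 2.7498

Answer: Put price = 2.7498


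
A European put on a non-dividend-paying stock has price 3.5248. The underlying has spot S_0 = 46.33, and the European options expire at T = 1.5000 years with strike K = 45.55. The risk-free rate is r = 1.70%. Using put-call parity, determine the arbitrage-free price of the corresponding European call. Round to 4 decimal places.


Put-call parity: C - P = S_0 * exp(-qT) - K * exp(-rT).
S_0 * exp(-qT) = 46.3300 * 1.00000000 = 46.33000000
K * exp(-rT) = 45.5500 * 0.97482238 = 44.40315936
C = P + S*exp(-qT) - K*exp(-rT)
C = 3.5248 + 46.33000000 - 44.40315936 = 5.4516

Answer: Call price = 5.4516


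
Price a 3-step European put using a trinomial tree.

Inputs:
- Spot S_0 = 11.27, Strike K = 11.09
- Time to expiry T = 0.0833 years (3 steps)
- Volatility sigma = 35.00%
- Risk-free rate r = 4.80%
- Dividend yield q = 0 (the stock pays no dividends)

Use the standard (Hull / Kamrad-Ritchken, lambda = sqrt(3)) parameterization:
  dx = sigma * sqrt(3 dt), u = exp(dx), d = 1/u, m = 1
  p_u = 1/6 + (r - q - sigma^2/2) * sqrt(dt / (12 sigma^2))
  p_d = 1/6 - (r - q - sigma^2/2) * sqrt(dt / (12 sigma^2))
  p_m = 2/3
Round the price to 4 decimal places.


dt = T/N = 0.027767; dx = sigma*sqrt(3*dt) = 0.101016
u = exp(dx) = 1.106294; d = 1/u = 0.903918
p_u = 0.164846, p_m = 0.666667, p_d = 0.168488
Discount per step: exp(-r*dt) = 0.998668
Stock lattice S(k, j) with j the centered position index:
  k=0: S(0,+0) = 11.2700
  k=1: S(1,-1) = 10.1872; S(1,+0) = 11.2700; S(1,+1) = 12.4679
  k=2: S(2,-2) = 9.2084; S(2,-1) = 10.1872; S(2,+0) = 11.2700; S(2,+1) = 12.4679; S(2,+2) = 13.7932
  k=3: S(3,-3) = 8.3236; S(3,-2) = 9.2084; S(3,-1) = 10.1872; S(3,+0) = 11.2700; S(3,+1) = 12.4679; S(3,+2) = 13.7932; S(3,+3) = 15.2594
Terminal payoffs V(N, j) = max(K - S_T, 0):
  V(3,-3) = 2.766390; V(3,-2) = 1.881636; V(3,-1) = 0.902839; V(3,+0) = 0.000000; V(3,+1) = 0.000000; V(3,+2) = 0.000000; V(3,+3) = 0.000000
Backward induction: V(k, j) = exp(-r*dt) * [p_u * V(k+1, j+1) + p_m * V(k+1, j) + p_d * V(k+1, j-1)]
  V(2,-2) = exp(-r*dt) * [p_u*0.902839 + p_m*1.881636 + p_d*2.766390] = 1.866866
  V(2,-1) = exp(-r*dt) * [p_u*0.000000 + p_m*0.902839 + p_d*1.881636] = 0.917701
  V(2,+0) = exp(-r*dt) * [p_u*0.000000 + p_m*0.000000 + p_d*0.902839] = 0.151915
  V(2,+1) = exp(-r*dt) * [p_u*0.000000 + p_m*0.000000 + p_d*0.000000] = 0.000000
  V(2,+2) = exp(-r*dt) * [p_u*0.000000 + p_m*0.000000 + p_d*0.000000] = 0.000000
  V(1,-1) = exp(-r*dt) * [p_u*0.151915 + p_m*0.917701 + p_d*1.866866] = 0.950120
  V(1,+0) = exp(-r*dt) * [p_u*0.000000 + p_m*0.151915 + p_d*0.917701] = 0.255557
  V(1,+1) = exp(-r*dt) * [p_u*0.000000 + p_m*0.000000 + p_d*0.151915] = 0.025562
  V(0,+0) = exp(-r*dt) * [p_u*0.025562 + p_m*0.255557 + p_d*0.950120] = 0.334223

Answer: Price = V(0,0) = 0.3342


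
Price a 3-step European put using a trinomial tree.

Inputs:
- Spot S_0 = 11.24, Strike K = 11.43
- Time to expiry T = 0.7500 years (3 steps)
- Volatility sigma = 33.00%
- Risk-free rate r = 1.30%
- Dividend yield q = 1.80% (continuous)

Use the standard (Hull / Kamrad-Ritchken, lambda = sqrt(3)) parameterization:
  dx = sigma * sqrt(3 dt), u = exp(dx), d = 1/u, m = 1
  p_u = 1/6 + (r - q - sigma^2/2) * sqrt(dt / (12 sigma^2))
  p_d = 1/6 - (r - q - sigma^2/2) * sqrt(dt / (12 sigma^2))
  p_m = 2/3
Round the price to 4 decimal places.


dt = T/N = 0.250000; dx = sigma*sqrt(3*dt) = 0.285788
u = exp(dx) = 1.330811; d = 1/u = 0.751422
p_u = 0.140664, p_m = 0.666667, p_d = 0.192669
Discount per step: exp(-r*dt) = 0.996755
Stock lattice S(k, j) with j the centered position index:
  k=0: S(0,+0) = 11.2400
  k=1: S(1,-1) = 8.4460; S(1,+0) = 11.2400; S(1,+1) = 14.9583
  k=2: S(2,-2) = 6.3465; S(2,-1) = 8.4460; S(2,+0) = 11.2400; S(2,+1) = 14.9583; S(2,+2) = 19.9067
  k=3: S(3,-3) = 4.7689; S(3,-2) = 6.3465; S(3,-1) = 8.4460; S(3,+0) = 11.2400; S(3,+1) = 14.9583; S(3,+2) = 19.9067; S(3,+3) = 26.4920
Terminal payoffs V(N, j) = max(K - S_T, 0):
  V(3,-3) = 6.661109; V(3,-2) = 5.083509; V(3,-1) = 2.984021; V(3,+0) = 0.190000; V(3,+1) = 0.000000; V(3,+2) = 0.000000; V(3,+3) = 0.000000
Backward induction: V(k, j) = exp(-r*dt) * [p_u * V(k+1, j+1) + p_m * V(k+1, j) + p_d * V(k+1, j-1)]
  V(2,-2) = exp(-r*dt) * [p_u*2.984021 + p_m*5.083509 + p_d*6.661109] = 5.075619
  V(2,-1) = exp(-r*dt) * [p_u*0.190000 + p_m*2.984021 + p_d*5.083509] = 2.985790
  V(2,+0) = exp(-r*dt) * [p_u*0.000000 + p_m*0.190000 + p_d*2.984021] = 0.699319
  V(2,+1) = exp(-r*dt) * [p_u*0.000000 + p_m*0.000000 + p_d*0.190000] = 0.036488
  V(2,+2) = exp(-r*dt) * [p_u*0.000000 + p_m*0.000000 + p_d*0.000000] = 0.000000
  V(1,-1) = exp(-r*dt) * [p_u*0.699319 + p_m*2.985790 + p_d*5.075619] = 3.056861
  V(1,+0) = exp(-r*dt) * [p_u*0.036488 + p_m*0.699319 + p_d*2.985790] = 1.043220
  V(1,+1) = exp(-r*dt) * [p_u*0.000000 + p_m*0.036488 + p_d*0.699319] = 0.158547
  V(0,+0) = exp(-r*dt) * [p_u*0.158547 + p_m*1.043220 + p_d*3.056861] = 1.302505

Answer: Price = V(0,0) = 1.3025


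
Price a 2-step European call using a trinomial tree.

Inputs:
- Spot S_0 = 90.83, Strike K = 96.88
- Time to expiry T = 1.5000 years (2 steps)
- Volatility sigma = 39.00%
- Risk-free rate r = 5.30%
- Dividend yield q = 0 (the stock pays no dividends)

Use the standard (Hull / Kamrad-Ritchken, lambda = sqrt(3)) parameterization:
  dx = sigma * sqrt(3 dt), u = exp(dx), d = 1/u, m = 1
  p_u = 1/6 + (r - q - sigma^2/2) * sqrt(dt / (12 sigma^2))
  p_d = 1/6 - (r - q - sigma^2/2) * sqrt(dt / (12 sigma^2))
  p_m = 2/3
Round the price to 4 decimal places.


dt = T/N = 0.750000; dx = sigma*sqrt(3*dt) = 0.585000
u = exp(dx) = 1.794991; d = 1/u = 0.557106
p_u = 0.151891, p_m = 0.666667, p_d = 0.181442
Discount per step: exp(-r*dt) = 0.961030
Stock lattice S(k, j) with j the centered position index:
  k=0: S(0,+0) = 90.8300
  k=1: S(1,-1) = 50.6019; S(1,+0) = 90.8300; S(1,+1) = 163.0390
  k=2: S(2,-2) = 28.1906; S(2,-1) = 50.6019; S(2,+0) = 90.8300; S(2,+1) = 163.0390; S(2,+2) = 292.6536
Terminal payoffs V(N, j) = max(S_T - K, 0):
  V(2,-2) = 0.000000; V(2,-1) = 0.000000; V(2,+0) = 0.000000; V(2,+1) = 66.159031; V(2,+2) = 195.773591
Backward induction: V(k, j) = exp(-r*dt) * [p_u * V(k+1, j+1) + p_m * V(k+1, j) + p_d * V(k+1, j-1)]
  V(1,-1) = exp(-r*dt) * [p_u*0.000000 + p_m*0.000000 + p_d*0.000000] = 0.000000
  V(1,+0) = exp(-r*dt) * [p_u*66.159031 + p_m*0.000000 + p_d*0.000000] = 9.657352
  V(1,+1) = exp(-r*dt) * [p_u*195.773591 + p_m*66.159031 + p_d*0.000000] = 70.964614
  V(0,+0) = exp(-r*dt) * [p_u*70.964614 + p_m*9.657352 + p_d*0.000000] = 16.546166

Answer: Price = V(0,0) = 16.5462


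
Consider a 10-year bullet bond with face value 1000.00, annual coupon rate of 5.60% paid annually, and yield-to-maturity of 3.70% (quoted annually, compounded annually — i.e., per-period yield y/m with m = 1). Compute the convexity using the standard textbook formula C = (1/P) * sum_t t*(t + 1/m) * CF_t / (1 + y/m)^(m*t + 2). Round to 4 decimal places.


Answer: Convexity = 76.5028

Derivation:
Coupon per period c = face * coupon_rate / m = 56.000000
Periods per year m = 1; per-period yield y/m = 0.037000
Number of cashflows N = 10
Cashflows (t years, CF_t, discount factor 1/(1+y/m)^(m*t), PV):
  t = 1.0000: CF_t = 56.000000, DF = 0.964320, PV = 54.001929
  t = 2.0000: CF_t = 56.000000, DF = 0.929913, PV = 52.075148
  t = 3.0000: CF_t = 56.000000, DF = 0.896734, PV = 50.217115
  t = 4.0000: CF_t = 56.000000, DF = 0.864739, PV = 48.425376
  t = 5.0000: CF_t = 56.000000, DF = 0.833885, PV = 46.697566
  t = 6.0000: CF_t = 56.000000, DF = 0.804132, PV = 45.031404
  t = 7.0000: CF_t = 56.000000, DF = 0.775441, PV = 43.424691
  t = 8.0000: CF_t = 56.000000, DF = 0.747773, PV = 41.875304
  t = 9.0000: CF_t = 56.000000, DF = 0.721093, PV = 40.381200
  t = 10.0000: CF_t = 1056.000000, DF = 0.695364, PV = 734.304778
Price P = sum_t PV_t = 1156.434511
Convexity numerator sum_t t*(t + 1/m) * CF_t / (1+y/m)^(m*t + 2):
  t = 1.0000: term = 100.434230
  t = 2.0000: term = 290.552256
  t = 3.0000: term = 560.370793
  t = 4.0000: term = 900.628082
  t = 5.0000: term = 1302.740716
  t = 6.0000: term = 1758.762780
  t = 7.0000: term = 2261.347194
  t = 8.0000: term = 2803.709154
  t = 9.0000: term = 3379.591555
  t = 10.0000: term = 75112.380605
Convexity = (1/P) * sum = 88470.517364 / 1156.434511 = 76.502834


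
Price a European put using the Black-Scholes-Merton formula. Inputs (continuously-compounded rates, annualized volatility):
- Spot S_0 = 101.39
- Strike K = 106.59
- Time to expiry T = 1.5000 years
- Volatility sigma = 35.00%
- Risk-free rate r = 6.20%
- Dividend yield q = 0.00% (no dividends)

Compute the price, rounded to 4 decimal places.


d1 = (ln(S/K) + (r - q + 0.5*sigma^2) * T) / (sigma * sqrt(T)) = 0.31460726
d2 = d1 - sigma * sqrt(T) = -0.11405345
exp(-rT) = 0.91119350; exp(-qT) = 1.00000000
P = K * exp(-rT) * N(-d2) - S_0 * exp(-qT) * N(-d1)
N(-d1) = 0.37652993; N(-d2) = 0.54540229
P = 106.5900 * 0.91119350 * 0.54540229 - 101.3900 * 1.00000000 * 0.37652993 = 14.7953

Answer: Price = 14.7953


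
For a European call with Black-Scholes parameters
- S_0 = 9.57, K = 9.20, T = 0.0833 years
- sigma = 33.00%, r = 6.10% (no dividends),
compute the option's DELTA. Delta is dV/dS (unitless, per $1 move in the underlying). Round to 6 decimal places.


d1 = 0.5149598959; d2 = 0.4197161559
phi(d1) = 0.3494026208; exp(-qT) = 1.0000000000; exp(-rT) = 0.9949315880
N(d1) = 0.6967094777
Delta = exp(-qT) * N(d1) = 1.0000000000 * 0.6967094777 = 0.696709

Answer: Delta = 0.696709


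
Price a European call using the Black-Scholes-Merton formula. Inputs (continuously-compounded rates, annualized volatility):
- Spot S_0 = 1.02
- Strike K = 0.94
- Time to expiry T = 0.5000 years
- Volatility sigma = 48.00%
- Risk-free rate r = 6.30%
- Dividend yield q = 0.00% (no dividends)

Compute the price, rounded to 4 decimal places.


d1 = (ln(S/K) + (r - q + 0.5*sigma^2) * T) / (sigma * sqrt(T)) = 0.50315960
d2 = d1 - sigma * sqrt(T) = 0.16374834
exp(-rT) = 0.96899096; exp(-qT) = 1.00000000
C = S_0 * exp(-qT) * N(d1) - K * exp(-rT) * N(d2)
N(d1) = 0.69257397; N(d2) = 0.56503537
C = 1.0200 * 1.00000000 * 0.69257397 - 0.9400 * 0.96899096 * 0.56503537 = 0.1918

Answer: Price = 0.1918


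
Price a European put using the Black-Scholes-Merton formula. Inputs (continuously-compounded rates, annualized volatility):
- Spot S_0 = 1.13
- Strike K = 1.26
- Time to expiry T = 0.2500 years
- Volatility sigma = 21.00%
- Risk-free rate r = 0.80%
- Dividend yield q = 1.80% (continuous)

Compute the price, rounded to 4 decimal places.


d1 = (ln(S/K) + (r - q + 0.5*sigma^2) * T) / (sigma * sqrt(T)) = -1.00839608
d2 = d1 - sigma * sqrt(T) = -1.11339608
exp(-rT) = 0.99800200; exp(-qT) = 0.99551011
P = K * exp(-rT) * N(-d2) - S_0 * exp(-qT) * N(-d1)
N(-d1) = 0.84336782; N(-d2) = 0.86723082
P = 1.2600 * 0.99800200 * 0.86723082 - 1.1300 * 0.99551011 * 0.84336782 = 0.1418

Answer: Price = 0.1418


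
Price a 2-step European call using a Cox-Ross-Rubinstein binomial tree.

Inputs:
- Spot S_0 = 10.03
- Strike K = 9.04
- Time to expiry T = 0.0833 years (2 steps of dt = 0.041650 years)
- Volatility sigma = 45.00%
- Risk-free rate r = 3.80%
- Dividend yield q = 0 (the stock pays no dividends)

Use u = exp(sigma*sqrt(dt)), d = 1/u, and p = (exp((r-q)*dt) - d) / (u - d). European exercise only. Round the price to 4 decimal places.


dt = T/N = 0.041650
u = exp(sigma*sqrt(dt)) = 1.096187; d = 1/u = 0.912253
p = (exp((r-q)*dt) - d) / (u - d) = 0.485668
Discount per step: exp(-r*dt) = 0.998419
Stock lattice S(k, i) with i counting down-moves:
  k=0: S(0,0) = 10.0300
  k=1: S(1,0) = 10.9948; S(1,1) = 9.1499
  k=2: S(2,0) = 12.0523; S(2,1) = 10.0300; S(2,2) = 8.3470
Terminal payoffs V(N, i) = max(S_T - K, 0):
  V(2,0) = 3.012301; V(2,1) = 0.990000; V(2,2) = 0.000000
Backward induction: V(k, i) = exp(-r*dt) * [p * V(k+1, i) + (1-p) * V(k+1, i+1)].
  V(1,0) = exp(-r*dt) * [p*3.012301 + (1-p)*0.990000] = 1.969049
  V(1,1) = exp(-r*dt) * [p*0.990000 + (1-p)*0.000000] = 0.480051
  V(0,0) = exp(-r*dt) * [p*1.969049 + (1-p)*0.480051] = 1.201307

Answer: Price = V(0,0) = 1.2013


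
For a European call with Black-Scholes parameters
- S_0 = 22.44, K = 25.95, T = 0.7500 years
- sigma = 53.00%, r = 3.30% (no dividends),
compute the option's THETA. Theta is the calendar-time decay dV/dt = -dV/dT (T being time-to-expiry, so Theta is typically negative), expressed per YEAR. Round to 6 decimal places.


Answer: Theta = -2.997902

Derivation:
d1 = -0.0332009716; d2 = -0.4921944356
phi(d1) = 0.3987224630; exp(-qT) = 1.0000000000; exp(-rT) = 0.9755537700
Theta = -S*exp(-qT)*phi(d1)*sigma/(2*sqrt(T)) - r*K*exp(-rT)*N(d2) + q*S*exp(-qT)*N(d1)
N(d1) = 0.4867571617; N(d2) = 0.3112909489; sqrt(T) = 0.8660254038
Term 1 = -22.4400 * 1.0000000000 * 0.3987224630 * 0.5300 / (2 * 0.8660254038) = -2.7378446268
Term 2 = -0.0330 * 25.9500 * 0.9755537700 * 0.3112909489 = -0.2600572747
Term 3 = 0 (no dividend yield, q = 0)
Theta = -2.7378446268 + (-0.2600572747) + (0.0000000000) = -2.997902


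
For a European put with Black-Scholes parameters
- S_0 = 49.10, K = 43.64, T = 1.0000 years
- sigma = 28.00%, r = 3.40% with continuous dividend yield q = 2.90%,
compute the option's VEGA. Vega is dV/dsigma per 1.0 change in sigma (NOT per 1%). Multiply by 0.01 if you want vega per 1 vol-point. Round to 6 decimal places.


Answer: Vega = 16.092811

Derivation:
d1 = 0.5788745494; d2 = 0.2988745494
phi(d1) = 0.3373999000; exp(-qT) = 0.9714164645; exp(-rT) = 0.9665715046
Vega = S * exp(-qT) * phi(d1) * sqrt(T) = 49.1000 * 0.9714164645 * 0.3373999000 * 1.0000000000 = 16.092811


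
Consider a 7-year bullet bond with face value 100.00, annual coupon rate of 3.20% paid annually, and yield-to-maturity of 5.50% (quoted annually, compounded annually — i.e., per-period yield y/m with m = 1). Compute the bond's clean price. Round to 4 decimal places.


Coupon per period c = face * coupon_rate / m = 3.200000
Periods per year m = 1; per-period yield y/m = 0.055000
Number of cashflows N = 7
Cashflows (t years, CF_t, discount factor 1/(1+y/m)^(m*t), PV):
  t = 1.0000: CF_t = 3.200000, DF = 0.947867, PV = 3.033175
  t = 2.0000: CF_t = 3.200000, DF = 0.898452, PV = 2.875048
  t = 3.0000: CF_t = 3.200000, DF = 0.851614, PV = 2.725164
  t = 4.0000: CF_t = 3.200000, DF = 0.807217, PV = 2.583094
  t = 5.0000: CF_t = 3.200000, DF = 0.765134, PV = 2.448430
  t = 6.0000: CF_t = 3.200000, DF = 0.725246, PV = 2.320787
  t = 7.0000: CF_t = 103.200000, DF = 0.687437, PV = 70.943479
Price P = sum_t PV_t = 86.929176

Answer: Price = 86.9292


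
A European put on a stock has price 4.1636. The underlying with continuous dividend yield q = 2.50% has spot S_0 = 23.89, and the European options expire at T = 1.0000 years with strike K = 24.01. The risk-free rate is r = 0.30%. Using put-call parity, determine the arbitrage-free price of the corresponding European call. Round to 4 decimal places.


Answer: Call price = 3.5257

Derivation:
Put-call parity: C - P = S_0 * exp(-qT) - K * exp(-rT).
S_0 * exp(-qT) = 23.8900 * 0.97530991 = 23.30015380
K * exp(-rT) = 24.0100 * 0.99700450 = 23.93807794
C = P + S*exp(-qT) - K*exp(-rT)
C = 4.1636 + 23.30015380 - 23.93807794 = 3.5257


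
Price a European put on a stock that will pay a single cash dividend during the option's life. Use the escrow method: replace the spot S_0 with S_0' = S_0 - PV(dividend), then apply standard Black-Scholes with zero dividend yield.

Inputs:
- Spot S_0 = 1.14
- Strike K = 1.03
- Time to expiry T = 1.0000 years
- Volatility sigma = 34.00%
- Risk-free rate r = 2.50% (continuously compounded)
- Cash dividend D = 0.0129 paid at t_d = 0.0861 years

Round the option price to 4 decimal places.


PV(D) = D * exp(-r * t_d) = 0.0129 * 0.99784981 = 0.01287226
S_0' = S_0 - PV(D) = 1.1400 - 0.01287226 = 1.12712774
d1 = (ln(S_0'/K) + (r + sigma^2/2)*T) / (sigma*sqrt(T)) = 0.50856991
d2 = d1 - sigma*sqrt(T) = 0.16856991
exp(-rT) = 0.97530991
N(-d1) = 0.30552686; N(-d2) = 0.43306748
P = K * exp(-rT) * N(-d2) - S_0' * N(-d1) = 1.0300 * 0.97530991 * 0.43306748 - 1.12712774 * 0.30552686 = 0.0907

Answer: Price = 0.0907


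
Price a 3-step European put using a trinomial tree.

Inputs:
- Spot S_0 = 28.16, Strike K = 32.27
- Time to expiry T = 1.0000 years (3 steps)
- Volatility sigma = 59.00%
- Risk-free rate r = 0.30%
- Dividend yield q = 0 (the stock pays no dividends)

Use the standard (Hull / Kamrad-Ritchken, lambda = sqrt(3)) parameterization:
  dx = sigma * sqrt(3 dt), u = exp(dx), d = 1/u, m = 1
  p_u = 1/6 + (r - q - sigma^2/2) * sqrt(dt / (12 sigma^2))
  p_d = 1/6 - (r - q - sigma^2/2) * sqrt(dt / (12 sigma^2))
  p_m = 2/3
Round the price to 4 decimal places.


Answer: Price = V(0,0) = 9.1138

Derivation:
dt = T/N = 0.333333; dx = sigma*sqrt(3*dt) = 0.590000
u = exp(dx) = 1.803988; d = 1/u = 0.554327
p_u = 0.118347, p_m = 0.666667, p_d = 0.214986
Discount per step: exp(-r*dt) = 0.999000
Stock lattice S(k, j) with j the centered position index:
  k=0: S(0,+0) = 28.1600
  k=1: S(1,-1) = 15.6099; S(1,+0) = 28.1600; S(1,+1) = 50.8003
  k=2: S(2,-2) = 8.6530; S(2,-1) = 15.6099; S(2,+0) = 28.1600; S(2,+1) = 50.8003; S(2,+2) = 91.6432
  k=3: S(3,-3) = 4.7966; S(3,-2) = 8.6530; S(3,-1) = 15.6099; S(3,+0) = 28.1600; S(3,+1) = 50.8003; S(3,+2) = 91.6432; S(3,+3) = 165.3232
Terminal payoffs V(N, j) = max(K - S_T, 0):
  V(3,-3) = 27.473423; V(3,-2) = 23.617031; V(3,-1) = 16.660144; V(3,+0) = 4.110000; V(3,+1) = 0.000000; V(3,+2) = 0.000000; V(3,+3) = 0.000000
Backward induction: V(k, j) = exp(-r*dt) * [p_u * V(k+1, j+1) + p_m * V(k+1, j) + p_d * V(k+1, j-1)]
  V(2,-2) = exp(-r*dt) * [p_u*16.660144 + p_m*23.617031 + p_d*27.473423] = 23.599160
  V(2,-1) = exp(-r*dt) * [p_u*4.110000 + p_m*16.660144 + p_d*23.617031] = 16.653836
  V(2,+0) = exp(-r*dt) * [p_u*0.000000 + p_m*4.110000 + p_d*16.660144] = 6.315377
  V(2,+1) = exp(-r*dt) * [p_u*0.000000 + p_m*0.000000 + p_d*4.110000] = 0.882709
  V(2,+2) = exp(-r*dt) * [p_u*0.000000 + p_m*0.000000 + p_d*0.000000] = 0.000000
  V(1,-1) = exp(-r*dt) * [p_u*6.315377 + p_m*16.653836 + p_d*23.599160] = 16.906537
  V(1,+0) = exp(-r*dt) * [p_u*0.882709 + p_m*6.315377 + p_d*16.653836] = 7.887166
  V(1,+1) = exp(-r*dt) * [p_u*0.000000 + p_m*0.882709 + p_d*6.315377] = 1.944244
  V(0,+0) = exp(-r*dt) * [p_u*1.944244 + p_m*7.887166 + p_d*16.906537] = 9.113756


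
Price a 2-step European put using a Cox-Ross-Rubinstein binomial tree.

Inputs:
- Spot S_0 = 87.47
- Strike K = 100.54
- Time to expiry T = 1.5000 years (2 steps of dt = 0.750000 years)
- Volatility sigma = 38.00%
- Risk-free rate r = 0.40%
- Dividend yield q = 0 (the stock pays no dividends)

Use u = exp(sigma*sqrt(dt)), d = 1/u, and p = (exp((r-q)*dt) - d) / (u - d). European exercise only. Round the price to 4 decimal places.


Answer: Price = V(0,0) = 24.6289

Derivation:
dt = T/N = 0.750000
u = exp(sigma*sqrt(dt)) = 1.389702; d = 1/u = 0.719579
p = (exp((r-q)*dt) - d) / (u - d) = 0.422946
Discount per step: exp(-r*dt) = 0.997004
Stock lattice S(k, i) with i counting down-moves:
  k=0: S(0,0) = 87.4700
  k=1: S(1,0) = 121.5573; S(1,1) = 62.9415
  k=2: S(2,0) = 168.9284; S(2,1) = 87.4700; S(2,2) = 45.2914
Terminal payoffs V(N, i) = max(K - S_T, 0):
  V(2,0) = 0.000000; V(2,1) = 13.070000; V(2,2) = 55.248627
Backward induction: V(k, i) = exp(-r*dt) * [p * V(k+1, i) + (1-p) * V(k+1, i+1)].
  V(1,0) = exp(-r*dt) * [p*0.000000 + (1-p)*13.070000] = 7.519508
  V(1,1) = exp(-r*dt) * [p*13.070000 + (1-p)*55.248627] = 37.297300
  V(0,0) = exp(-r*dt) * [p*7.519508 + (1-p)*37.297300] = 24.628915


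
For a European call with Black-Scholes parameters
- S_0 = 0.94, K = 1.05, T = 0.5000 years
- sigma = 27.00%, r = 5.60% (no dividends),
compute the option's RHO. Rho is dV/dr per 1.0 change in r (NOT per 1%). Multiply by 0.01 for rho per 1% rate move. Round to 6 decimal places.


Answer: Rho = 0.152434

Derivation:
d1 = -0.3375286114; d2 = -0.5284474423
phi(d1) = 0.3768525376; exp(-qT) = 1.0000000000; exp(-rT) = 0.9723883668
N(d2) = 0.2985944083
Rho = K*T*exp(-rT)*N(d2) = 1.0500 * 0.5000 * 0.9723883668 * 0.2985944083 = 0.152434


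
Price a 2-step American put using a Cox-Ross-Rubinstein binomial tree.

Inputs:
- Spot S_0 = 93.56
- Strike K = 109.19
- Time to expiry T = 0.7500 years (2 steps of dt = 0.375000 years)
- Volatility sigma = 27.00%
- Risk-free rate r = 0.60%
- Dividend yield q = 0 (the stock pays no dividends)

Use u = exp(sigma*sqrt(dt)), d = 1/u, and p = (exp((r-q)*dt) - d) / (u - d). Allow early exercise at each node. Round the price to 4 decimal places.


dt = T/N = 0.375000
u = exp(sigma*sqrt(dt)) = 1.179795; d = 1/u = 0.847605
p = (exp((r-q)*dt) - d) / (u - d) = 0.465540
Discount per step: exp(-r*dt) = 0.997753
Stock lattice S(k, i) with i counting down-moves:
  k=0: S(0,0) = 93.5600
  k=1: S(1,0) = 110.3816; S(1,1) = 79.3019
  k=2: S(2,0) = 130.2276; S(2,1) = 93.5600; S(2,2) = 67.2167
Terminal payoffs V(N, i) = max(K - S_T, 0):
  V(2,0) = 0.000000; V(2,1) = 15.630000; V(2,2) = 41.973293
Backward induction: V(k, i) = exp(-r*dt) * [p * V(k+1, i) + (1-p) * V(k+1, i+1)]; then take max(V_cont, immediate exercise) for American.
  V(1,0) = exp(-r*dt) * [p*0.000000 + (1-p)*15.630000] = 8.334841; exercise = 0.000000; V(1,0) = max -> 8.334841
  V(1,1) = exp(-r*dt) * [p*15.630000 + (1-p)*41.973293] = 29.642675; exercise = 29.888077; V(1,1) = max -> 29.888077
  V(0,0) = exp(-r*dt) * [p*8.334841 + (1-p)*29.888077] = 19.809570; exercise = 15.630000; V(0,0) = max -> 19.809570

Answer: Price = V(0,0) = 19.8096


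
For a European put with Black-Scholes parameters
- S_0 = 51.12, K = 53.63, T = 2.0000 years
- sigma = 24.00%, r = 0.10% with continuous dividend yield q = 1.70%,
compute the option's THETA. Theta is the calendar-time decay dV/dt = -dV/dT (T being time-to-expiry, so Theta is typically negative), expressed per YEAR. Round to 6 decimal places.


d1 = -0.0657986516; d2 = -0.4052099066
phi(d1) = 0.3980796116; exp(-qT) = 0.9665715046; exp(-rT) = 0.9980019987
Theta = -S*exp(-qT)*phi(d1)*sigma/(2*sqrt(T)) + r*K*exp(-rT)*N(-d2) - q*S*exp(-qT)*N(-d1)
N(-d1) = 0.5262309351; N(-d2) = 0.6573383882; sqrt(T) = 1.4142135624
Term 1 = -51.1200 * 0.9665715046 * 0.3980796116 * 0.2400 / (2 * 1.4142135624) = -1.6690179824
Term 2 = 0.0010 * 53.6300 * 0.9980019987 * 0.6573383882 = 0.0351826221
Term 3 = -0.0170 * 51.1200 * 0.9665715046 * 0.5262309351 = -0.4420283550
Theta = -1.6690179824 + (0.0351826221) + (-0.4420283550) = -2.075864

Answer: Theta = -2.075864


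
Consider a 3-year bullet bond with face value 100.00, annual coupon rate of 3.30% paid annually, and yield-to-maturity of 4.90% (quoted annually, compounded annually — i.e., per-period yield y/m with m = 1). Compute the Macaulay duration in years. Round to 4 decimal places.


Coupon per period c = face * coupon_rate / m = 3.300000
Periods per year m = 1; per-period yield y/m = 0.049000
Number of cashflows N = 3
Cashflows (t years, CF_t, discount factor 1/(1+y/m)^(m*t), PV):
  t = 1.0000: CF_t = 3.300000, DF = 0.953289, PV = 3.145853
  t = 2.0000: CF_t = 3.300000, DF = 0.908760, PV = 2.998907
  t = 3.0000: CF_t = 103.300000, DF = 0.866310, PV = 89.489866
Price P = sum_t PV_t = 95.634626
Macaulay numerator sum_t t * PV_t:
  t * PV_t at t = 1.0000: 3.145853
  t * PV_t at t = 2.0000: 5.997814
  t * PV_t at t = 3.0000: 268.469597
Macaulay duration D = (sum_t t * PV_t) / P = 277.613264 / 95.634626 = 2.902853

Answer: Macaulay duration = 2.9029 years


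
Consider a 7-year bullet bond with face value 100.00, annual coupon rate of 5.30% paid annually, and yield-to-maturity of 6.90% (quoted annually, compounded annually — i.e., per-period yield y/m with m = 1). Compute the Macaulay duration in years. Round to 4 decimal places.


Answer: Macaulay duration = 5.9752 years

Derivation:
Coupon per period c = face * coupon_rate / m = 5.300000
Periods per year m = 1; per-period yield y/m = 0.069000
Number of cashflows N = 7
Cashflows (t years, CF_t, discount factor 1/(1+y/m)^(m*t), PV):
  t = 1.0000: CF_t = 5.300000, DF = 0.935454, PV = 4.957905
  t = 2.0000: CF_t = 5.300000, DF = 0.875074, PV = 4.637890
  t = 3.0000: CF_t = 5.300000, DF = 0.818591, PV = 4.338531
  t = 4.0000: CF_t = 5.300000, DF = 0.765754, PV = 4.058495
  t = 5.0000: CF_t = 5.300000, DF = 0.716327, PV = 3.796534
  t = 6.0000: CF_t = 5.300000, DF = 0.670091, PV = 3.551482
  t = 7.0000: CF_t = 105.300000, DF = 0.626839, PV = 66.006155
Price P = sum_t PV_t = 91.346993
Macaulay numerator sum_t t * PV_t:
  t * PV_t at t = 1.0000: 4.957905
  t * PV_t at t = 2.0000: 9.275780
  t * PV_t at t = 3.0000: 13.015594
  t * PV_t at t = 4.0000: 16.233981
  t * PV_t at t = 5.0000: 18.982672
  t * PV_t at t = 6.0000: 21.308893
  t * PV_t at t = 7.0000: 462.043085
Macaulay duration D = (sum_t t * PV_t) / P = 545.817911 / 91.346993 = 5.975215


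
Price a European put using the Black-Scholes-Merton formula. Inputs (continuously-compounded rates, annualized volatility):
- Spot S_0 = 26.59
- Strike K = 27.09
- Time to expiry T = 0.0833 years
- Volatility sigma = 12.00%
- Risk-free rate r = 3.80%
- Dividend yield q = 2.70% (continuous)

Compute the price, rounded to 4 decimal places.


d1 = (ln(S/K) + (r - q + 0.5*sigma^2) * T) / (sigma * sqrt(T)) = -0.49411987
d2 = d1 - sigma * sqrt(T) = -0.52875396
exp(-rT) = 0.99683960; exp(-qT) = 0.99775343
P = K * exp(-rT) * N(-d2) - S_0 * exp(-qT) * N(-d1)
N(-d1) = 0.68938924; N(-d2) = 0.70151193
P = 27.0900 * 0.99683960 * 0.70151193 - 26.5900 * 0.99775343 * 0.68938924 = 0.6542

Answer: Price = 0.6542


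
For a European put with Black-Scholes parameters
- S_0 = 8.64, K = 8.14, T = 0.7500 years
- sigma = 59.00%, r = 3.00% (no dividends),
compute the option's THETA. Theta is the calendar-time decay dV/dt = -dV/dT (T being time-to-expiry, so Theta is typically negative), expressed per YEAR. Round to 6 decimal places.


d1 = 0.4161812835; d2 = -0.0947737048
phi(d1) = 0.3658463057; exp(-qT) = 1.0000000000; exp(-rT) = 0.9777512372
Theta = -S*exp(-qT)*phi(d1)*sigma/(2*sqrt(T)) + r*K*exp(-rT)*N(-d2) - q*S*exp(-qT)*N(-d1)
N(-d1) = 0.3386386772; N(-d2) = 0.5377527133; sqrt(T) = 0.8660254038
Term 1 = -8.6400 * 1.0000000000 * 0.3658463057 * 0.5900 / (2 * 0.8660254038) = -1.0767225302
Term 2 = 0.0300 * 8.1400 * 0.9777512372 * 0.5377527133 = 0.1283975226
Term 3 = 0 (no dividend yield, q = 0)
Theta = -1.0767225302 + (0.1283975226) + (0.0000000000) = -0.948325

Answer: Theta = -0.948325


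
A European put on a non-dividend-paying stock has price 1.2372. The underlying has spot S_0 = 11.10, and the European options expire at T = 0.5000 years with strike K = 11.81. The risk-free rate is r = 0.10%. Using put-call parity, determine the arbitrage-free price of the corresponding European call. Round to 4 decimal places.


Answer: Call price = 0.5331

Derivation:
Put-call parity: C - P = S_0 * exp(-qT) - K * exp(-rT).
S_0 * exp(-qT) = 11.1000 * 1.00000000 = 11.10000000
K * exp(-rT) = 11.8100 * 0.99950012 = 11.80409648
C = P + S*exp(-qT) - K*exp(-rT)
C = 1.2372 + 11.10000000 - 11.80409648 = 0.5331


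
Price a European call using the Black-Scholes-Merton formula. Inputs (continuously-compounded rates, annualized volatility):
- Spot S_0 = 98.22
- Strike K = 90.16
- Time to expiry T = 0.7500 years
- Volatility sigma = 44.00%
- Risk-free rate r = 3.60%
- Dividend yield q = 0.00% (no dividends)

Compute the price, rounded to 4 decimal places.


d1 = (ln(S/K) + (r - q + 0.5*sigma^2) * T) / (sigma * sqrt(T)) = 0.48608691
d2 = d1 - sigma * sqrt(T) = 0.10503574
exp(-rT) = 0.97336124; exp(-qT) = 1.00000000
C = S_0 * exp(-qT) * N(d1) - K * exp(-rT) * N(d2)
N(d1) = 0.68654723; N(d2) = 0.54182627
C = 98.2200 * 1.00000000 * 0.68654723 - 90.1600 * 0.97336124 * 0.54182627 = 19.8829

Answer: Price = 19.8829


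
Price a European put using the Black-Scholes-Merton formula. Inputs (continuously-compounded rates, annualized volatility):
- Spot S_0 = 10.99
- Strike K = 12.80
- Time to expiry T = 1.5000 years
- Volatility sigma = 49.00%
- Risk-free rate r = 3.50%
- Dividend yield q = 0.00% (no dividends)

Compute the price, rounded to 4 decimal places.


d1 = (ln(S/K) + (r - q + 0.5*sigma^2) * T) / (sigma * sqrt(T)) = 0.13349819
d2 = d1 - sigma * sqrt(T) = -0.46662680
exp(-rT) = 0.94885432; exp(-qT) = 1.00000000
P = K * exp(-rT) * N(-d2) - S_0 * exp(-qT) * N(-d1)
N(-d1) = 0.44689970; N(-d2) = 0.67961655
P = 12.8000 * 0.94885432 * 0.67961655 - 10.9900 * 1.00000000 * 0.44689970 = 3.3427

Answer: Price = 3.3427


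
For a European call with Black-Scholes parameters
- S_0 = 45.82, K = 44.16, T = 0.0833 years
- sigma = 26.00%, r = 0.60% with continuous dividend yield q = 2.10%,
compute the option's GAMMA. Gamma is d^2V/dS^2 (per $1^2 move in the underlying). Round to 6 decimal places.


d1 = 0.5126205660; d2 = 0.4375800436
phi(d1) = 0.3498228290; exp(-qT) = 0.9982522291; exp(-rT) = 0.9995003249
Gamma = exp(-qT) * phi(d1) / (S * sigma * sqrt(T)) = 0.9982522291 * 0.3498228290 / (45.8200 * 0.2600 * 0.2886173938) = 0.101563

Answer: Gamma = 0.101563


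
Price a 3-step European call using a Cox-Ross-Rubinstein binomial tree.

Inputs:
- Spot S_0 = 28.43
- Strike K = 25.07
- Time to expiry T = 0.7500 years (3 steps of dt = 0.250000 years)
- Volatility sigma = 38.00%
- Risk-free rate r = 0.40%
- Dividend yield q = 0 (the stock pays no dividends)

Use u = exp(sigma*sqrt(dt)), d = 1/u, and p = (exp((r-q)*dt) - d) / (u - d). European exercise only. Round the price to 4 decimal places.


dt = T/N = 0.250000
u = exp(sigma*sqrt(dt)) = 1.209250; d = 1/u = 0.826959
p = (exp((r-q)*dt) - d) / (u - d) = 0.455260
Discount per step: exp(-r*dt) = 0.999000
Stock lattice S(k, i) with i counting down-moves:
  k=0: S(0,0) = 28.4300
  k=1: S(1,0) = 34.3790; S(1,1) = 23.5104
  k=2: S(2,0) = 41.5728; S(2,1) = 28.4300; S(2,2) = 19.4422
  k=3: S(3,0) = 50.2718; S(3,1) = 34.3790; S(3,2) = 23.5104; S(3,3) = 16.0779
Terminal payoffs V(N, i) = max(S_T - K, 0):
  V(3,0) = 25.201832; V(3,1) = 9.308966; V(3,2) = 0.000000; V(3,3) = 0.000000
Backward induction: V(k, i) = exp(-r*dt) * [p * V(k+1, i) + (1-p) * V(k+1, i+1)].
  V(2,0) = exp(-r*dt) * [p*25.201832 + (1-p)*9.308966] = 16.527808
  V(2,1) = exp(-r*dt) * [p*9.308966 + (1-p)*0.000000] = 4.233759
  V(2,2) = exp(-r*dt) * [p*0.000000 + (1-p)*0.000000] = 0.000000
  V(1,0) = exp(-r*dt) * [p*16.527808 + (1-p)*4.233759] = 9.820916
  V(1,1) = exp(-r*dt) * [p*4.233759 + (1-p)*0.000000] = 1.925533
  V(0,0) = exp(-r*dt) * [p*9.820916 + (1-p)*1.925533] = 5.514464

Answer: Price = V(0,0) = 5.5145


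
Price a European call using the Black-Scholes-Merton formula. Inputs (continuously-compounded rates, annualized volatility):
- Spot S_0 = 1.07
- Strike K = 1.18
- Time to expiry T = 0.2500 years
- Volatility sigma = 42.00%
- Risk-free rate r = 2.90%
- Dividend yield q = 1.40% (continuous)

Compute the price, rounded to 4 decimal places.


d1 = (ln(S/K) + (r - q + 0.5*sigma^2) * T) / (sigma * sqrt(T)) = -0.34312281
d2 = d1 - sigma * sqrt(T) = -0.55312281
exp(-rT) = 0.99277622; exp(-qT) = 0.99650612
C = S_0 * exp(-qT) * N(d1) - K * exp(-rT) * N(d2)
N(d1) = 0.36575304; N(d2) = 0.29008966
C = 1.0700 * 0.99650612 * 0.36575304 - 1.1800 * 0.99277622 * 0.29008966 = 0.0502

Answer: Price = 0.0502


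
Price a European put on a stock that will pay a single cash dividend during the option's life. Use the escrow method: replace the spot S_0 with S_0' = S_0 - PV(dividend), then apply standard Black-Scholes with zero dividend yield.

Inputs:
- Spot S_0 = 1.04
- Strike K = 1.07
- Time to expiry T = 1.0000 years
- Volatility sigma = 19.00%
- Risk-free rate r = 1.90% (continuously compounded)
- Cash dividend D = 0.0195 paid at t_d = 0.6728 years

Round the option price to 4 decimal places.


Answer: Price = 0.0938

Derivation:
PV(D) = D * exp(-r * t_d) = 0.0195 * 0.98729816 = 0.01925231
S_0' = S_0 - PV(D) = 1.0400 - 0.01925231 = 1.02074769
d1 = (ln(S_0'/K) + (r + sigma^2/2)*T) / (sigma*sqrt(T)) = -0.05301718
d2 = d1 - sigma*sqrt(T) = -0.24301718
exp(-rT) = 0.98117936
N(-d1) = 0.52114089; N(-d2) = 0.59600396
P = K * exp(-rT) * N(-d2) - S_0' * N(-d1) = 1.0700 * 0.98117936 * 0.59600396 - 1.02074769 * 0.52114089 = 0.0938


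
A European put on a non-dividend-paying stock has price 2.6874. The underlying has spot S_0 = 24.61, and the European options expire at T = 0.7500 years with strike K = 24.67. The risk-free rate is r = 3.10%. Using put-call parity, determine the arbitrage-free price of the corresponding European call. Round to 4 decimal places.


Put-call parity: C - P = S_0 * exp(-qT) - K * exp(-rT).
S_0 * exp(-qT) = 24.6100 * 1.00000000 = 24.61000000
K * exp(-rT) = 24.6700 * 0.97701820 = 24.10303896
C = P + S*exp(-qT) - K*exp(-rT)
C = 2.6874 + 24.61000000 - 24.10303896 = 3.1944

Answer: Call price = 3.1944


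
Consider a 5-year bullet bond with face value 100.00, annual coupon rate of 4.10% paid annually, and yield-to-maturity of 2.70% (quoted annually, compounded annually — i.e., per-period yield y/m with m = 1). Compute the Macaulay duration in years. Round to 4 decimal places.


Coupon per period c = face * coupon_rate / m = 4.100000
Periods per year m = 1; per-period yield y/m = 0.027000
Number of cashflows N = 5
Cashflows (t years, CF_t, discount factor 1/(1+y/m)^(m*t), PV):
  t = 1.0000: CF_t = 4.100000, DF = 0.973710, PV = 3.992210
  t = 2.0000: CF_t = 4.100000, DF = 0.948111, PV = 3.887254
  t = 3.0000: CF_t = 4.100000, DF = 0.923185, PV = 3.785058
  t = 4.0000: CF_t = 4.100000, DF = 0.898914, PV = 3.685548
  t = 5.0000: CF_t = 104.100000, DF = 0.875282, PV = 91.116811
Price P = sum_t PV_t = 106.466882
Macaulay numerator sum_t t * PV_t:
  t * PV_t at t = 1.0000: 3.992210
  t * PV_t at t = 2.0000: 7.774509
  t * PV_t at t = 3.0000: 11.355174
  t * PV_t at t = 4.0000: 14.742192
  t * PV_t at t = 5.0000: 455.584055
Macaulay duration D = (sum_t t * PV_t) / P = 493.448140 / 106.466882 = 4.634757

Answer: Macaulay duration = 4.6348 years


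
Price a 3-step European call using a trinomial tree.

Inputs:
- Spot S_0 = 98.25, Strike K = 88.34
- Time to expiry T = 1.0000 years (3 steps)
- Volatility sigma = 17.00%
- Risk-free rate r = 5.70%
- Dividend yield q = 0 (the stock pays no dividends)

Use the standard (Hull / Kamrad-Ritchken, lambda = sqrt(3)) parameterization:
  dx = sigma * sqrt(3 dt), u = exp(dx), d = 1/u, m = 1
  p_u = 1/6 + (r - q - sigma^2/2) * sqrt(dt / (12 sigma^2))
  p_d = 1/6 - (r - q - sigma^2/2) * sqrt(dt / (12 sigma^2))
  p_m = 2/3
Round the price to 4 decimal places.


dt = T/N = 0.333333; dx = sigma*sqrt(3*dt) = 0.170000
u = exp(dx) = 1.185305; d = 1/u = 0.843665
p_u = 0.208382, p_m = 0.666667, p_d = 0.124951
Discount per step: exp(-r*dt) = 0.981179
Stock lattice S(k, j) with j the centered position index:
  k=0: S(0,+0) = 98.2500
  k=1: S(1,-1) = 82.8901; S(1,+0) = 98.2500; S(1,+1) = 116.4562
  k=2: S(2,-2) = 69.9314; S(2,-1) = 82.8901; S(2,+0) = 98.2500; S(2,+1) = 116.4562; S(2,+2) = 138.0361
  k=3: S(3,-3) = 58.9987; S(3,-2) = 69.9314; S(3,-1) = 82.8901; S(3,+0) = 98.2500; S(3,+1) = 116.4562; S(3,+2) = 138.0361; S(3,+3) = 163.6149
Terminal payoffs V(N, j) = max(S_T - K, 0):
  V(3,-3) = 0.000000; V(3,-2) = 0.000000; V(3,-1) = 0.000000; V(3,+0) = 9.910000; V(3,+1) = 28.116202; V(3,+2) = 49.696101; V(3,+3) = 75.274860
Backward induction: V(k, j) = exp(-r*dt) * [p_u * V(k+1, j+1) + p_m * V(k+1, j) + p_d * V(k+1, j-1)]
  V(2,-2) = exp(-r*dt) * [p_u*0.000000 + p_m*0.000000 + p_d*0.000000] = 0.000000
  V(2,-1) = exp(-r*dt) * [p_u*9.910000 + p_m*0.000000 + p_d*0.000000] = 2.026203
  V(2,+0) = exp(-r*dt) * [p_u*28.116202 + p_m*9.910000 + p_d*0.000000] = 12.230977
  V(2,+1) = exp(-r*dt) * [p_u*49.696101 + p_m*28.116202 + p_d*9.910000] = 29.767205
  V(2,+2) = exp(-r*dt) * [p_u*75.274860 + p_m*49.696101 + p_d*28.116202] = 51.344952
  V(1,-1) = exp(-r*dt) * [p_u*12.230977 + p_m*2.026203 + p_d*0.000000] = 3.826130
  V(1,+0) = exp(-r*dt) * [p_u*29.767205 + p_m*12.230977 + p_d*2.026203] = 14.335149
  V(1,+1) = exp(-r*dt) * [p_u*51.344952 + p_m*29.767205 + p_d*12.230977] = 31.468834
  V(0,+0) = exp(-r*dt) * [p_u*31.468834 + p_m*14.335149 + p_d*3.826130] = 16.280115

Answer: Price = V(0,0) = 16.2801
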